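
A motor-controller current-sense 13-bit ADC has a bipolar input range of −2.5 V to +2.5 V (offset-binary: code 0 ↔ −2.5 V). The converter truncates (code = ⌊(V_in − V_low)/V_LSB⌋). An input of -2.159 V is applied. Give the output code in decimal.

With 8192 levels over 5 V, one step is 0.610 mV.
(V_in − V_low)/LSB = (-2.159 − (−2.5)) / 0.000610352 = 558.694.
⌊·⌋(558.694) = 558.

code 558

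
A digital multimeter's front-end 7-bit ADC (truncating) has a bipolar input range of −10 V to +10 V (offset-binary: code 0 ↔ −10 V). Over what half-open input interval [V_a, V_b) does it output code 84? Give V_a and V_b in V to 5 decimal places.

[3.12500 V, 3.28125 V)

LSB = 20/2^7 = 156.250 mV.
V_a = V_low + 84·LSB = 3.125 V; V_b = V_low + 85·LSB = 3.28125 V.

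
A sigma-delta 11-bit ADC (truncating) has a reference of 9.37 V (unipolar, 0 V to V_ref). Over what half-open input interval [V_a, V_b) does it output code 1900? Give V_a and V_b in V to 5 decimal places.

[8.69287 V, 8.69745 V)

LSB = 9.37/2^11 = 4.575 mV.
V_a = V_low + 1900·LSB = 8.69287 V; V_b = V_low + 1901·LSB = 8.69745 V.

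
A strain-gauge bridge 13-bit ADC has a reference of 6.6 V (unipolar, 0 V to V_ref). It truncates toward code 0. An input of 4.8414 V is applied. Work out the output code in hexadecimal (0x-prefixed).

Full-scale span = 6.6 V; LSB = 6.6/2^13 = 0.806 mV.
Input sits at 6009.204 steps above V_low.
Floor → code 6009.
In hexadecimal (0x-prefixed): 0x1779.

code 0x1779 (decimal 6009)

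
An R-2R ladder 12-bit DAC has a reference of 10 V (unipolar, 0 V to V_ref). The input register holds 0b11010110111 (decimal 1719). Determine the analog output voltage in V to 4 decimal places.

4.1968 V

LSB = 10 V / 2^12 = 2.441 mV.
Code 0b11010110111 = 1719 decimal.
V_out = 0 + 1719 × 0.00244141 V = 4.19678 V.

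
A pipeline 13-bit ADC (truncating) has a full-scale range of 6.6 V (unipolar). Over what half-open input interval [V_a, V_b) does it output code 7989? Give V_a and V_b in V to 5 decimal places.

LSB = 6.6/2^13 = 0.806 mV.
V_a = V_low + 7989·LSB = 6.43645 V; V_b = V_low + 7990·LSB = 6.43726 V.

[6.43645 V, 6.43726 V)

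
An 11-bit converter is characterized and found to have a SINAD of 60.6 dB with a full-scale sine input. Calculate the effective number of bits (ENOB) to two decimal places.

9.77 bits

ENOB = (SINAD − 1.76) / 6.02 = (60.6 − 1.76)/6.02 = 9.774.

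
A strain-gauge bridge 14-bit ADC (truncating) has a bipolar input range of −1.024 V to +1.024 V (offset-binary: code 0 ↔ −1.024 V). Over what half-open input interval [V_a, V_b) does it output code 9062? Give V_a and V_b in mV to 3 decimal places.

LSB = 2.048/2^14 = 125.00 µV.
V_a = V_low + 9062·LSB = 0.10875 V; V_b = V_low + 9063·LSB = 0.108875 V.

[108.750 mV, 108.875 mV)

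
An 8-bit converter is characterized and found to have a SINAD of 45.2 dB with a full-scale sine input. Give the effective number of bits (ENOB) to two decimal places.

ENOB = (SINAD − 1.76) / 6.02 = (45.2 − 1.76)/6.02 = 7.216.

7.22 bits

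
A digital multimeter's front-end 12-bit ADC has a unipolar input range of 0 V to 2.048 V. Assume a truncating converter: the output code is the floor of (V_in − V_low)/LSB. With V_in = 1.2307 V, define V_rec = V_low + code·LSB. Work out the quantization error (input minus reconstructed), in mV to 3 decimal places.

LSB = 2.048/2^12 = 0.500 mV.
(1.2307 − 0)/0.0005 = 2461.4000; ⌊·⌋ gives code 2461.
Code 2461 maps back to 0 + 2461×0.0005 V = 1.2305 V.
V_in − V_rec = 0.0002 V = 0.200 mV.

0.200 mV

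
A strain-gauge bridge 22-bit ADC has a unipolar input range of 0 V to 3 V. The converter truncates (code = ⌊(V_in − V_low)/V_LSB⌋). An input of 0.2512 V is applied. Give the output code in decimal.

With 4194304 levels over 3 V, one step is 0.72 µV.
Input sits at 351203.055 steps above V_low.
So the output code is 351203.

code 351203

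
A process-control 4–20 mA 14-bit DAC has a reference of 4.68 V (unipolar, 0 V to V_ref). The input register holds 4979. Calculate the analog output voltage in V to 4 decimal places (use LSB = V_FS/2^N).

LSB = 4.68 V / 2^14 = 285.64 µV.
V_out = 0 + 4979 × 0.000285645 V = 1.42222 V.

1.4222 V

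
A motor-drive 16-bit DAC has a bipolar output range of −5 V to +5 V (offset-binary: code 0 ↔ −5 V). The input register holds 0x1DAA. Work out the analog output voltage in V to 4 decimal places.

-3.8412 V

LSB = 10 V / 2^16 = 152.59 µV.
Code 0x1DAA = 7594 decimal.
V_out = (−5) + 7594 × 0.000152588 V = -3.84125 V.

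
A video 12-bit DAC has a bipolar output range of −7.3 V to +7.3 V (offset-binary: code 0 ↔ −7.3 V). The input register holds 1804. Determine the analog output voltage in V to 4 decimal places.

-0.8697 V

LSB = 14.6 V / 2^12 = 3.564 mV.
V_out = (−7.3) + 1804 × 0.00356445 V = -0.869727 V.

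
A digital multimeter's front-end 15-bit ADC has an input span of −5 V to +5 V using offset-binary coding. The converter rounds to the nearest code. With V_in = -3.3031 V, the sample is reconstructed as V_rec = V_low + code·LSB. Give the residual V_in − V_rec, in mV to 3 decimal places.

0.123 mV

LSB = 10/2^15 = 305.18 µV.
(V_in − V_low)/LSB = (-3.3031 − (−5))/0.000305176 = 5560.4019 → code 5560 (round).
Reconstructed: -3.3032227 V.
V_in − V_rec = 0.000122656 V = 0.123 mV.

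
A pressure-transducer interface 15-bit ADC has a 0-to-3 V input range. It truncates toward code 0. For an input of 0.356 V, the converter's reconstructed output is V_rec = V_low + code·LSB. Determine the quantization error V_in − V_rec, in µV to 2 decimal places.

One LSB is 3 V / 32768 = 91.55 µV.
(0.356 − 0)/9.15527e-05 = 3888.4693; ⌊·⌋ gives code 3888.
Reconstructed: 0.35595703 V.
Difference: 4.29687e-05 V → 42.97 µV.

42.97 µV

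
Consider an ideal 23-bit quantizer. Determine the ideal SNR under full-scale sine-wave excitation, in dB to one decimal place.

SNR ≈ 6.02·N + 1.76 dB = 6.02·23 + 1.76 = 140.22 dB.

140.2 dB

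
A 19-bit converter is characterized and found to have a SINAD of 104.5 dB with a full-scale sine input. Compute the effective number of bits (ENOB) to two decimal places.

ENOB = (SINAD − 1.76) / 6.02 = (104.5 − 1.76)/6.02 = 17.066.

17.07 bits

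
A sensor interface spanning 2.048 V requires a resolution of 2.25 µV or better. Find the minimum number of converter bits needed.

20 bits

Number of steps required ≥ 2.048 V / 2.25 µV = 910222.22.
Need 2^N ≥ 910222.22; 2^19 = 524288, 2^20 = 1048576.
Minimum N = 20.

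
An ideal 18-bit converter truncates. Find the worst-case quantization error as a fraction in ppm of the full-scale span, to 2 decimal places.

Truncating → worst-case error = 1 LSB = V_FS/2^18, so 1e+06/262144 = 3.8147 ppm of full scale.

3.81 ppm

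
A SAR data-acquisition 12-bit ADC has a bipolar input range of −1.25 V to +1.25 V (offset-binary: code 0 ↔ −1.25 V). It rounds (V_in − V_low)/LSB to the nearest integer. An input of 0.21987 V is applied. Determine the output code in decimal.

With 4096 levels over 2.5 V, one step is 0.610 mV.
(V_in − V_low)/LSB = (0.21987 − (−1.25)) / 0.000610352 = 2408.235.
round(2408.235) = 2408.

code 2408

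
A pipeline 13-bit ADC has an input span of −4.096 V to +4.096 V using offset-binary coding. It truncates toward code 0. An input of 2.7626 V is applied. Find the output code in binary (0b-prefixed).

code 0b1101011001010 (decimal 6858)

With 8192 levels over 8.192 V, one step is 1.000 mV.
Input sits at 6858.600 steps above V_low.
Floor → code 6858.
In binary (0b-prefixed): 0b1101011001010.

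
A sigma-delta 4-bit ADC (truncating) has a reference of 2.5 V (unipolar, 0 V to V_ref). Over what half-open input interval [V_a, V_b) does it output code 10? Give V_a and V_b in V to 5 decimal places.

LSB = 2.5/2^4 = 156.250 mV.
V_a = V_low + 10·LSB = 1.5625 V; V_b = V_low + 11·LSB = 1.71875 V.

[1.56250 V, 1.71875 V)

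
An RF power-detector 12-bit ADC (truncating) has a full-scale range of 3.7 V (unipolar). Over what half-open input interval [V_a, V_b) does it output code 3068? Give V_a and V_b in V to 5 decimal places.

[2.77139 V, 2.77229 V)

LSB = 3.7/2^12 = 0.903 mV.
V_a = V_low + 3068·LSB = 2.77139 V; V_b = V_low + 3069·LSB = 2.77229 V.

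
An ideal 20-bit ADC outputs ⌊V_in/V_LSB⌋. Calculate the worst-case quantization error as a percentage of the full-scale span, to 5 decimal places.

0.00010 %

Truncating → worst-case error = 1 LSB = V_FS/2^20, so 100/1048576 = 9.53674e-05 % of full scale.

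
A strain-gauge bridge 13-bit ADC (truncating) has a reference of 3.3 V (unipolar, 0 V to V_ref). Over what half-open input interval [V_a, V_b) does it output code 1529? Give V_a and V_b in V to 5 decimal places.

LSB = 3.3/2^13 = 402.83 µV.
V_a = V_low + 1529·LSB = 0.61593 V; V_b = V_low + 1530·LSB = 0.616333 V.

[0.61593 V, 0.61633 V)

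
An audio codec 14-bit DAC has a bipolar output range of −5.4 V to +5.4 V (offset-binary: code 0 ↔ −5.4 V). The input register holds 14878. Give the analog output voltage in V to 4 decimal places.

LSB = 10.8 V / 2^14 = 0.659 mV.
V_out = (−5.4) + 14878 × 0.00065918 V = 4.40728 V.

4.4073 V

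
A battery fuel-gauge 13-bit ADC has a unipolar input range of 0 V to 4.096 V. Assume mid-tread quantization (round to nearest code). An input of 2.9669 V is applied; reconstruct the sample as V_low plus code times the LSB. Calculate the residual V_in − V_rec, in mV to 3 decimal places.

-0.100 mV

One LSB is 4.096 V / 8192 = 0.500 mV.
Scaled input = 5933.8000 LSBs, so code = 5934.
Reconstructed: 2.967 V.
V_in − V_rec = -0.0001 V = -0.100 mV.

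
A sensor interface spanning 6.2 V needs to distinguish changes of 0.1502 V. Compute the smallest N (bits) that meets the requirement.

6 bits

Number of steps required ≥ 6.2 V / 0.1502 V = 41.28.
Need 2^N ≥ 41.28; 2^5 = 32, 2^6 = 64.
Minimum N = 6.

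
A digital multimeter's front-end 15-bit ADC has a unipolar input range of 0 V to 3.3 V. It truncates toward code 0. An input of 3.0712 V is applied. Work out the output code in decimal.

LSB = 3.3 V / 32768 = 100.71 µV.
Input sits at 30496.085 steps above V_low.
So the output code is 30496.

code 30496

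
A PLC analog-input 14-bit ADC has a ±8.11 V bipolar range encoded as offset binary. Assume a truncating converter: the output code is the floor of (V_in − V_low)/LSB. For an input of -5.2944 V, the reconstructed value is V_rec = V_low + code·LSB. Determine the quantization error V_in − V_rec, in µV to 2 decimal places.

67.77 µV

Step size: 16.22 V ÷ 2^14 = 0.990 mV.
(V_in − V_low)/LSB = (-5.2944 − (−8.11))/0.00098999 = 2844.0685 → code 2844 (floor).
V_rec = (−8.11) + 2844·0.00098999 = -5.2944678 V.
V_in − V_rec = 6.77734e-05 V = 67.77 µV.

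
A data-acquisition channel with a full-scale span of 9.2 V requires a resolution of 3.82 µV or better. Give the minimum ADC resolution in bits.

22 bits

Number of steps required ≥ 9.2 V / 3.82 µV = 2408376.96.
Need 2^N ≥ 2408376.96; 2^21 = 2097152, 2^22 = 4194304.
Minimum N = 22.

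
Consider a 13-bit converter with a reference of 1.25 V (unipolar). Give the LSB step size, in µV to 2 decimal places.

Full-scale span = 1.25 V.
LSB = 1.25 / 2^13 = 1.25 / 8192 = 0.000152588 V = 152.59 µV.

152.59 µV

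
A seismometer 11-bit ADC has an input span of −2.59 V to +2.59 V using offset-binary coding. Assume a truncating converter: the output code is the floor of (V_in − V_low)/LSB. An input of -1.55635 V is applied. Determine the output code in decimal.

Full-scale span = 5.18 V; LSB = 5.18/2^11 = 2.529 mV.
(-1.55635 − (−2.59)) / 0.0025293 = 408.671 LSBs.
Floor → code 408.

code 408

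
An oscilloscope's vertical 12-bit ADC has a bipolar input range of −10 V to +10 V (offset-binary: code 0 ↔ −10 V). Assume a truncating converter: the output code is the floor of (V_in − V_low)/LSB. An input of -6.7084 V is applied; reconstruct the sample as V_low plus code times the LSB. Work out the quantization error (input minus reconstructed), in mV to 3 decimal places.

0.584 mV

Step size: 20 V ÷ 2^12 = 4.883 mV.
(-6.7084 − (−10))/0.00488281 = 674.1197; ⌊·⌋ gives code 674.
V_rec = (−10) + 674·0.00488281 = -6.7089844 V.
Difference: 0.000584375 V → 0.584 mV.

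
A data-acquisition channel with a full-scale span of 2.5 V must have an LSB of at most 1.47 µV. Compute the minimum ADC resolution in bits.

21 bits

Number of steps required ≥ 2.5 V / 1.47 µV = 1700680.27.
Need 2^N ≥ 1700680.27; 2^20 = 1048576, 2^21 = 2097152.
Minimum N = 21.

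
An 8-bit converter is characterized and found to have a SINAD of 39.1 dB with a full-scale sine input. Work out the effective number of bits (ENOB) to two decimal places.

6.20 bits

ENOB = (SINAD − 1.76) / 6.02 = (39.1 − 1.76)/6.02 = 6.203.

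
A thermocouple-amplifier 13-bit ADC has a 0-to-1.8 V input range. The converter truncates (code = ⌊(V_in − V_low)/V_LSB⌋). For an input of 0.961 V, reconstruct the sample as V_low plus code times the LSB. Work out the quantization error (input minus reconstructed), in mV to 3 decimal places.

One LSB is 1.8 V / 8192 = 219.73 µV.
Scaled input = 4373.6178 LSBs, so code = 4373.
V_rec = 0 + 4373·0.000219727 = 0.96086426 V.
Difference: 0.000135742 V → 0.136 mV.

0.136 mV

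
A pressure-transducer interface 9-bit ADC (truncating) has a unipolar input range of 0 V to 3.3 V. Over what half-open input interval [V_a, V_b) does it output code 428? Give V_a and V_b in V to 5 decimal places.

[2.75859 V, 2.76504 V)

LSB = 3.3/2^9 = 6.445 mV.
V_a = V_low + 428·LSB = 2.75859 V; V_b = V_low + 429·LSB = 2.76504 V.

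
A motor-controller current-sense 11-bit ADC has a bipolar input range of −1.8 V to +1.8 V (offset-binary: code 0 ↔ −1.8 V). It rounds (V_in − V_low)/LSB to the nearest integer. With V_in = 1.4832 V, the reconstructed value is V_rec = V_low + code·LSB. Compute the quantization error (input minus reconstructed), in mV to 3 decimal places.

-0.394 mV

Step size: 3.6 V ÷ 2^11 = 1.758 mV.
(1.4832 − (−1.8))/0.00175781 = 1867.7760; round gives code 1868.
Code 1868 maps back to (−1.8) + 1868×0.00175781 V = 1.4835938 V.
Error = 1.4832 − 1.4835938 = -0.00039375 V = -0.394 mV.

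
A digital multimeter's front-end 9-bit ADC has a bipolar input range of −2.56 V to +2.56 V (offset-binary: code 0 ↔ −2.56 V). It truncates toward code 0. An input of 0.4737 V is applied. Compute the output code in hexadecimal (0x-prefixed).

code 0x12F (decimal 303)

With 512 levels over 5.12 V, one step is 10.000 mV.
(V_in − V_low)/LSB = (0.4737 − (−2.56)) / 0.01 = 303.370.
⌊·⌋(303.370) = 303.
In hexadecimal (0x-prefixed): 0x12F.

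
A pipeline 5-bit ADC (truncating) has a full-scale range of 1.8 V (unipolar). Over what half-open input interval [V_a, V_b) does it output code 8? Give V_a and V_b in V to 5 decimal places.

[0.45000 V, 0.50625 V)

LSB = 1.8/2^5 = 56.250 mV.
V_a = V_low + 8·LSB = 0.45 V; V_b = V_low + 9·LSB = 0.50625 V.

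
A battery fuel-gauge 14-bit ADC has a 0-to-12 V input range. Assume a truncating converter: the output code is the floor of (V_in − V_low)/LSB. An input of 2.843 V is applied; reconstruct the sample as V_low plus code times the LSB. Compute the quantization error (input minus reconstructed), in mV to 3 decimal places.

Step size: 12 V ÷ 2^14 = 0.732 mV.
(2.843 − 0)/0.000732422 = 3881.6427; ⌊·⌋ gives code 3881.
Reconstructed: 2.8425293 V.
Difference: 0.000470703 V → 0.471 mV.

0.471 mV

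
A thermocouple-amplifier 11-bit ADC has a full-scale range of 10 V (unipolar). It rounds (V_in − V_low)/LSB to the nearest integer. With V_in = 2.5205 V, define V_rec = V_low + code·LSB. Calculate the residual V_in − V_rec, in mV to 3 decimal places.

LSB = 10/2^11 = 4.883 mV.
Scaled input = 516.1984 LSBs, so code = 516.
V_rec = 0 + 516·0.00488281 = 2.5195312 V.
V_in − V_rec = 0.00096875 V = 0.969 mV.

0.969 mV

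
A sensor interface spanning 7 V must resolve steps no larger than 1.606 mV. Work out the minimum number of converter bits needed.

13 bits

Number of steps required ≥ 7 V / 1.606 mV = 4358.66.
Need 2^N ≥ 4358.66; 2^12 = 4096, 2^13 = 8192.
Minimum N = 13.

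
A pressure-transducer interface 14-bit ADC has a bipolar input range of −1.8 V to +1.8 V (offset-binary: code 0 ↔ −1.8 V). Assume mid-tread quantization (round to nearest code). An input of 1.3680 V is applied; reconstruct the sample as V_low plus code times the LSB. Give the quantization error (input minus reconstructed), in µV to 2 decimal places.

LSB = 3.6/2^14 = 219.73 µV.
(V_in − V_low)/LSB = (1.3680 − (−1.8))/0.000219727 = 14417.9200 → code 14418 (round).
V_rec = (−1.8) + 14418·0.000219727 = 1.3680176 V.
V_in − V_rec = -1.75781e-05 V = -17.58 µV.

-17.58 µV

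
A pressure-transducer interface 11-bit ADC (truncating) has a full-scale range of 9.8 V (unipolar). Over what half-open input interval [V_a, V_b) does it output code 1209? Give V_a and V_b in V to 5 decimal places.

[5.78525 V, 5.79004 V)

LSB = 9.8/2^11 = 4.785 mV.
V_a = V_low + 1209·LSB = 5.78525 V; V_b = V_low + 1210·LSB = 5.79004 V.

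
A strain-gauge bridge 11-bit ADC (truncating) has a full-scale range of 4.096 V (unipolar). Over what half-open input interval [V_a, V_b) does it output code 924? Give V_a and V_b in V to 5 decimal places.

LSB = 4.096/2^11 = 2.000 mV.
V_a = V_low + 924·LSB = 1.848 V; V_b = V_low + 925·LSB = 1.85 V.

[1.84800 V, 1.85000 V)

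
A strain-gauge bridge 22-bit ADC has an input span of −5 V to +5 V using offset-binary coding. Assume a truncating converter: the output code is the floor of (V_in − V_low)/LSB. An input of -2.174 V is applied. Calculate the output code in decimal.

code 1185310

With 4194304 levels over 10 V, one step is 2.38 µV.
Input sits at 1185310.310 steps above V_low.
Floor → code 1185310.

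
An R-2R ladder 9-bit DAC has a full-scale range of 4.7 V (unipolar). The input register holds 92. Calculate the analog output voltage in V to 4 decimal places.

0.8445 V

LSB = 4.7 V / 2^9 = 9.180 mV.
V_out = 0 + 92 × 0.00917969 V = 0.844531 V.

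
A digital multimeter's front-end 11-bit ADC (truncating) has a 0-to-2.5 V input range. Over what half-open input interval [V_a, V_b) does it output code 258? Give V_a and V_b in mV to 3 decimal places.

LSB = 2.5/2^11 = 1.221 mV.
V_a = V_low + 258·LSB = 0.314941 V; V_b = V_low + 259·LSB = 0.316162 V.

[314.941 mV, 316.162 mV)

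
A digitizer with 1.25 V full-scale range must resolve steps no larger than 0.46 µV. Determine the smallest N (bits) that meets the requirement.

Number of steps required ≥ 1.25 V / 0.46 µV = 2717391.30.
Need 2^N ≥ 2717391.30; 2^21 = 2097152, 2^22 = 4194304.
Minimum N = 22.

22 bits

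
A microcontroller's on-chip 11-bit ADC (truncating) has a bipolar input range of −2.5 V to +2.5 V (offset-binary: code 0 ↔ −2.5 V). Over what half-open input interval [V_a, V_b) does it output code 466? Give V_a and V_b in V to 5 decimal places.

[-1.36230 V, -1.35986 V)

LSB = 5/2^11 = 2.441 mV.
V_a = V_low + 466·LSB = -1.3623 V; V_b = V_low + 467·LSB = -1.35986 V.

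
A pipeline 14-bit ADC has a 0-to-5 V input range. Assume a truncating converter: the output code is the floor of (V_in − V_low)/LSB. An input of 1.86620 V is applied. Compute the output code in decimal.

code 6115

With 16384 levels over 5 V, one step is 305.18 µV.
Input sits at 6115.164 steps above V_low.
So the output code is 6115.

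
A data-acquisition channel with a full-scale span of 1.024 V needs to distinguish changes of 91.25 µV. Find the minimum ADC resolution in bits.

14 bits

Number of steps required ≥ 1.024 V / 91.25 µV = 11221.92.
Need 2^N ≥ 11221.92; 2^13 = 8192, 2^14 = 16384.
Minimum N = 14.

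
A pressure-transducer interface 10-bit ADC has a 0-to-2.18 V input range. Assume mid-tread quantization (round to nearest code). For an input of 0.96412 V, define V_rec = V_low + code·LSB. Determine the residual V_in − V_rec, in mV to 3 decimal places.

One LSB is 2.18 V / 1024 = 2.129 mV.
(0.96412 − 0)/0.00212891 = 452.8710; round gives code 453.
Reconstructed: 0.96439453 V.
Error = 0.96412 − 0.96439453 = -0.000274531 V = -0.275 mV.

-0.275 mV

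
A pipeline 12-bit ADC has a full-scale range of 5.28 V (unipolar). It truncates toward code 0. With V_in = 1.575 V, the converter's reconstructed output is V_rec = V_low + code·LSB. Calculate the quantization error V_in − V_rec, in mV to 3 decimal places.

1.055 mV

LSB = 5.28/2^12 = 1.289 mV.
(V_in − V_low)/LSB = (1.575 − 0)/0.00128906 = 1221.8182 → code 1221 (floor).
Reconstructed: 1.5739453 V.
V_in − V_rec = 0.00105469 V = 1.055 mV.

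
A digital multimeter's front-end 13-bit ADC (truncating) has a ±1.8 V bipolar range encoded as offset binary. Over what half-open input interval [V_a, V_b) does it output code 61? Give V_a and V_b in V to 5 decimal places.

[-1.77319 V, -1.77275 V)

LSB = 3.6/2^13 = 439.45 µV.
V_a = V_low + 61·LSB = -1.77319 V; V_b = V_low + 62·LSB = -1.77275 V.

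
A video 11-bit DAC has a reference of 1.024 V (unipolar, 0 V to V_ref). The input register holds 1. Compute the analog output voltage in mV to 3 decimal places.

LSB = 1.024 V / 2^11 = 0.500 mV.
V_out = 0 + 1 × 0.0005 V = 0.0005 V.
= 0.500 mV.

0.500 mV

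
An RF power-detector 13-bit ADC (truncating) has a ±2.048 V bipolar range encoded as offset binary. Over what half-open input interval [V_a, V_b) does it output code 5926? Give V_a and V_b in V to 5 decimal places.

[0.91500 V, 0.91550 V)

LSB = 4.096/2^13 = 0.500 mV.
V_a = V_low + 5926·LSB = 0.915 V; V_b = V_low + 5927·LSB = 0.9155 V.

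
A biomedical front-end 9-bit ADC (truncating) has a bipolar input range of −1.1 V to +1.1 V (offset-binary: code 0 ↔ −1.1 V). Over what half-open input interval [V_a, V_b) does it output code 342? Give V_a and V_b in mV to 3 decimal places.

LSB = 2.2/2^9 = 4.297 mV.
V_a = V_low + 342·LSB = 0.369531 V; V_b = V_low + 343·LSB = 0.373828 V.

[369.531 mV, 373.828 mV)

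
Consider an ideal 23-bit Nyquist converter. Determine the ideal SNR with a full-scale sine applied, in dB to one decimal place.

SNR ≈ 6.02·N + 1.76 dB = 6.02·23 + 1.76 = 140.22 dB.

140.2 dB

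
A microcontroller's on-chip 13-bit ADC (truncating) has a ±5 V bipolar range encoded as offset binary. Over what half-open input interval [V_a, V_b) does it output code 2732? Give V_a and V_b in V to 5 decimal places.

LSB = 10/2^13 = 1.221 mV.
V_a = V_low + 2732·LSB = -1.66504 V; V_b = V_low + 2733·LSB = -1.66382 V.

[-1.66504 V, -1.66382 V)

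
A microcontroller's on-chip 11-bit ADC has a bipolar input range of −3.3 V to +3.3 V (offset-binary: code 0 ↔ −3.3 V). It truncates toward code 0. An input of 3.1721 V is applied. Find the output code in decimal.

With 2048 levels over 6.6 V, one step is 3.223 mV.
Input sits at 2008.312 steps above V_low.
Floor → code 2008.

code 2008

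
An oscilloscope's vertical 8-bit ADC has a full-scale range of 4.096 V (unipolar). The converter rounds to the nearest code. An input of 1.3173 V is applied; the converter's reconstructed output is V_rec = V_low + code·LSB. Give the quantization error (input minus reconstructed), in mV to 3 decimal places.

LSB = 4.096/2^8 = 16.000 mV.
Scaled input = 82.3312 LSBs, so code = 82.
V_rec = 0 + 82·0.016 = 1.312 V.
V_in − V_rec = 0.0053 V = 5.300 mV.

5.300 mV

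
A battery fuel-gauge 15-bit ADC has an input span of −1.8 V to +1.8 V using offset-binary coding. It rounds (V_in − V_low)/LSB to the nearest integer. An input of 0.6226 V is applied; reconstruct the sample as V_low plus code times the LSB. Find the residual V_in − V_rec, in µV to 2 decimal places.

4.79 µV

LSB = 3.6/2^15 = 109.86 µV.
Scaled input = 22051.0436 LSBs, so code = 22051.
V_rec = (−1.8) + 22051·0.000109863 = 0.62259521 V.
Difference: 4.78516e-06 V → 4.79 µV.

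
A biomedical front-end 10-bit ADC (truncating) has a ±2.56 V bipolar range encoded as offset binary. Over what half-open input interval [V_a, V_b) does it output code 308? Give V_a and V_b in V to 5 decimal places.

LSB = 5.12/2^10 = 5.000 mV.
V_a = V_low + 308·LSB = -1.02 V; V_b = V_low + 309·LSB = -1.015 V.

[-1.02000 V, -1.01500 V)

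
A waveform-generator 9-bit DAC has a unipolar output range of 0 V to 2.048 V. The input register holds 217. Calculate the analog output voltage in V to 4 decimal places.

0.8680 V

LSB = 2.048 V / 2^9 = 4.000 mV.
V_out = 0 + 217 × 0.004 V = 0.868 V.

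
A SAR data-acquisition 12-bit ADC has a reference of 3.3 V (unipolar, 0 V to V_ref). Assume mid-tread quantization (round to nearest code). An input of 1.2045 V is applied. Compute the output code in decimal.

code 1495

Full-scale span = 3.3 V; LSB = 3.3/2^12 = 0.806 mV.
(V_in − V_low)/LSB = (1.2045 − 0) / 0.000805664 = 1495.040.
Round → code 1495.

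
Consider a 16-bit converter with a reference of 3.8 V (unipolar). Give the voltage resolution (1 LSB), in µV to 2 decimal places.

57.98 µV

Full-scale span = 3.8 V.
LSB = 3.8 / 2^16 = 3.8 / 65536 = 5.79834e-05 V = 57.98 µV.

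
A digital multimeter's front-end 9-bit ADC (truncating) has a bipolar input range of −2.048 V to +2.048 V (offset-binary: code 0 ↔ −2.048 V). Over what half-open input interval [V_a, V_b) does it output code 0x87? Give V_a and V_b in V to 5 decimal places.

[-0.96800 V, -0.96000 V)

LSB = 4.096/2^9 = 8.000 mV.
Code 0x87 = 135 decimal.
V_a = V_low + 135·LSB = -0.968 V; V_b = V_low + 136·LSB = -0.96 V.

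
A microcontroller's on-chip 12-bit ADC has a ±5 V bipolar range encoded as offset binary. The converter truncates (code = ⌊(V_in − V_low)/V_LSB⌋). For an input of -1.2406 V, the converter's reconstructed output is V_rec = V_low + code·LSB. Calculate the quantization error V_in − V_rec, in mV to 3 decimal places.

2.076 mV

Step size: 10 V ÷ 2^12 = 2.441 mV.
Scaled input = 1539.8502 LSBs, so code = 1539.
Code 1539 maps back to (−5) + 1539×0.00244141 V = -1.2426758 V.
Difference: 0.00207578 V → 2.076 mV.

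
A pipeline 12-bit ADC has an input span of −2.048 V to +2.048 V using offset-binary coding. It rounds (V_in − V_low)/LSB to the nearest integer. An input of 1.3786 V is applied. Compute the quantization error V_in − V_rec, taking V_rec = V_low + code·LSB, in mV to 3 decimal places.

-0.400 mV

Step size: 4.096 V ÷ 2^12 = 1.000 mV.
(V_in − V_low)/LSB = (1.3786 − (−2.048))/0.001 = 3426.6000 → code 3427 (round).
Reconstructed: 1.379 V.
V_in − V_rec = -0.0004 V = -0.400 mV.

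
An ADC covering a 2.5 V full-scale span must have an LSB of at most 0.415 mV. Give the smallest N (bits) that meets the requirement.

Number of steps required ≥ 2.5 V / 0.415 mV = 6024.10.
Need 2^N ≥ 6024.10; 2^12 = 4096, 2^13 = 8192.
Minimum N = 13.

13 bits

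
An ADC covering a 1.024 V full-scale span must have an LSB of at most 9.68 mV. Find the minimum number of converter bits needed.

Number of steps required ≥ 1.024 V / 9.68 mV = 105.79.
Need 2^N ≥ 105.79; 2^6 = 64, 2^7 = 128.
Minimum N = 7.

7 bits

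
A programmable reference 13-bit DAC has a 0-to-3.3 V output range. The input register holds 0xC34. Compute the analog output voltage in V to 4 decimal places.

LSB = 3.3 V / 2^13 = 402.83 µV.
Code 0xC34 = 3124 decimal.
V_out = 0 + 3124 × 0.000402832 V = 1.25845 V.

1.2584 V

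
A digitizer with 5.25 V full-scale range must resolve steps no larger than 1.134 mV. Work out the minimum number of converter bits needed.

13 bits

Number of steps required ≥ 5.25 V / 1.134 mV = 4629.63.
Need 2^N ≥ 4629.63; 2^12 = 4096, 2^13 = 8192.
Minimum N = 13.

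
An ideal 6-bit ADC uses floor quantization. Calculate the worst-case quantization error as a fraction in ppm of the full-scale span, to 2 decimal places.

15625.00 ppm

Truncating → worst-case error = 1 LSB = V_FS/2^6, so 1e+06/64 = 15625 ppm of full scale.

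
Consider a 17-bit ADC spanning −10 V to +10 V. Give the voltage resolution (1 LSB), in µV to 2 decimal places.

152.59 µV

Full-scale span = 20 V.
LSB = 20 / 2^17 = 20 / 131072 = 0.000152588 V = 152.59 µV.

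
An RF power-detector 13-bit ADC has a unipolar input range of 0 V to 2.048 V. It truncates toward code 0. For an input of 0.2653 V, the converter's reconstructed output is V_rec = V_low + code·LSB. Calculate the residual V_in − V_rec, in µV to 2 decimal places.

50.00 µV

LSB = 2.048/2^13 = 250.00 µV.
Scaled input = 1061.2000 LSBs, so code = 1061.
Code 1061 maps back to 0 + 1061×0.00025 V = 0.26525 V.
Difference: 5e-05 V → 50.00 µV.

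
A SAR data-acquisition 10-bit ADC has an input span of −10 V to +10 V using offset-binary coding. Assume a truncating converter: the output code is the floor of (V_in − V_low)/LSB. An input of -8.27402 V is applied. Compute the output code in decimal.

code 88

With 1024 levels over 20 V, one step is 19.531 mV.
Input sits at 88.370 steps above V_low.
So the output code is 88.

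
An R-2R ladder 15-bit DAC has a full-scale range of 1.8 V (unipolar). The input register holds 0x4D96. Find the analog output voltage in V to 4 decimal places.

1.0911 V

LSB = 1.8 V / 2^15 = 54.93 µV.
Code 0x4D96 = 19862 decimal.
V_out = 0 + 19862 × 5.49316e-05 V = 1.09105 V.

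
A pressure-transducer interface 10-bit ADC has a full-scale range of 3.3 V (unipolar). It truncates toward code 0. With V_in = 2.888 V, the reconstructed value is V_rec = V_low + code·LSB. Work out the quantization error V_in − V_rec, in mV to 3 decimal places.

0.500 mV

Step size: 3.3 V ÷ 2^10 = 3.223 mV.
Scaled input = 896.1552 LSBs, so code = 896.
Reconstructed: 2.8875 V.
Difference: 0.0005 V → 0.500 mV.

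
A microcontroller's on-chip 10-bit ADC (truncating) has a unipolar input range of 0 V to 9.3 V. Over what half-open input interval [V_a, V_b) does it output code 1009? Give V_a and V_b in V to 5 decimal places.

LSB = 9.3/2^10 = 9.082 mV.
V_a = V_low + 1009·LSB = 9.16377 V; V_b = V_low + 1010·LSB = 9.17285 V.

[9.16377 V, 9.17285 V)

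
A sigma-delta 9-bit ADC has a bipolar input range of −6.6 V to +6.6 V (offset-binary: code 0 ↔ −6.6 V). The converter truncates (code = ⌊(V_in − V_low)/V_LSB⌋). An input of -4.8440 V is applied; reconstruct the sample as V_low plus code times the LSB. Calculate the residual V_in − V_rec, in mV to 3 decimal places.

2.875 mV

LSB = 13.2/2^9 = 25.781 mV.
Scaled input = 68.1115 LSBs, so code = 68.
V_rec = (−6.6) + 68·0.0257812 = -4.846875 V.
Error = -4.8440 − (−4.846875) = 0.002875 V = 2.875 mV.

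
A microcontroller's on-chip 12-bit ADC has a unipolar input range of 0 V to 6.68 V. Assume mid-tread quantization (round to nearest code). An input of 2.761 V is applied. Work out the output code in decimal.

code 1693

Full-scale span = 6.68 V; LSB = 6.68/2^12 = 1.631 mV.
(V_in − V_low)/LSB = (2.761 − 0) / 0.00163086 = 1692.972.
Round → code 1693.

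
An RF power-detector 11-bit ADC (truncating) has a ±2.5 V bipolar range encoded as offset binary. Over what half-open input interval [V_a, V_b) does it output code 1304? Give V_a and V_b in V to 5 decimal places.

[0.68359 V, 0.68604 V)

LSB = 5/2^11 = 2.441 mV.
V_a = V_low + 1304·LSB = 0.683594 V; V_b = V_low + 1305·LSB = 0.686035 V.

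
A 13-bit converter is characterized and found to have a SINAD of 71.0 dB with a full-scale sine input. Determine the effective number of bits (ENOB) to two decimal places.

ENOB = (SINAD − 1.76) / 6.02 = (71.0 − 1.76)/6.02 = 11.502.

11.50 bits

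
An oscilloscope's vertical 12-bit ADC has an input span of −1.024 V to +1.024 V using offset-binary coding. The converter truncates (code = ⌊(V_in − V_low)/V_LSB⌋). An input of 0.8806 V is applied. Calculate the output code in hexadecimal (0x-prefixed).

Full-scale span = 2.048 V; LSB = 2.048/2^12 = 0.500 mV.
(0.8806 − (−1.024)) / 0.0005 = 3809.200 LSBs.
Floor → code 3809.
In hexadecimal (0x-prefixed): 0xEE1.

code 0xEE1 (decimal 3809)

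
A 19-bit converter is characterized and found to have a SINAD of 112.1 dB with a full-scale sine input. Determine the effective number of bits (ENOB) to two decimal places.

18.33 bits

ENOB = (SINAD − 1.76) / 6.02 = (112.1 − 1.76)/6.02 = 18.329.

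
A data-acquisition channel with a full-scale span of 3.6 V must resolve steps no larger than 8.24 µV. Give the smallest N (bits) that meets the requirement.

19 bits

Number of steps required ≥ 3.6 V / 8.24 µV = 436893.20.
Need 2^N ≥ 436893.20; 2^18 = 262144, 2^19 = 524288.
Minimum N = 19.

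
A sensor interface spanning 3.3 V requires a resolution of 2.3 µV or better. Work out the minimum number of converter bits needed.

21 bits

Number of steps required ≥ 3.3 V / 2.3 µV = 1434782.61.
Need 2^N ≥ 1434782.61; 2^20 = 1048576, 2^21 = 2097152.
Minimum N = 21.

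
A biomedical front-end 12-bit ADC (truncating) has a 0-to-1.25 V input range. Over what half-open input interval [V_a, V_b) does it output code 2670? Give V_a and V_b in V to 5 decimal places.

LSB = 1.25/2^12 = 305.18 µV.
V_a = V_low + 2670·LSB = 0.814819 V; V_b = V_low + 2671·LSB = 0.815125 V.

[0.81482 V, 0.81512 V)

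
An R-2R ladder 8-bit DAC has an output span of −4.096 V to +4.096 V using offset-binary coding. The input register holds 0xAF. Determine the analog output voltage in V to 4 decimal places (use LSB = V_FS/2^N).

1.5040 V

LSB = 8.192 V / 2^8 = 32.000 mV.
Code 0xAF = 175 decimal.
V_out = (−4.096) + 175 × 0.032 V = 1.504 V.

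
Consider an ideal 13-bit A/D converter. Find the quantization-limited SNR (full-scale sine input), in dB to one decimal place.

80.0 dB

SNR ≈ 6.02·N + 1.76 dB = 6.02·13 + 1.76 = 80.02 dB.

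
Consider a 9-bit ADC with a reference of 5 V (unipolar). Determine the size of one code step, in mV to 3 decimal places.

Full-scale span = 5 V.
LSB = 5 / 2^9 = 5 / 512 = 0.00976562 V = 9.766 mV.

9.766 mV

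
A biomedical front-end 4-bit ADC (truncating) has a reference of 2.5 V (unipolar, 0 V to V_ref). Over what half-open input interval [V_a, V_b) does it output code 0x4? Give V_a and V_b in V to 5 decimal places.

LSB = 2.5/2^4 = 156.250 mV.
Code 0x4 = 4 decimal.
V_a = V_low + 4·LSB = 0.625 V; V_b = V_low + 5·LSB = 0.78125 V.

[0.62500 V, 0.78125 V)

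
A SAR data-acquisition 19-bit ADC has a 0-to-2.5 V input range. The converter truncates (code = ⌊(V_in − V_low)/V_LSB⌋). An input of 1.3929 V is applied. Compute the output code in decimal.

code 292112

With 524288 levels over 2.5 V, one step is 4.77 µV.
Input sits at 292112.302 steps above V_low.
Floor → code 292112.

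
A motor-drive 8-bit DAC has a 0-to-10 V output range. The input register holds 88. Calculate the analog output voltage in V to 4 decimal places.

LSB = 10 V / 2^8 = 39.062 mV.
V_out = 0 + 88 × 0.0390625 V = 3.4375 V.

3.4375 V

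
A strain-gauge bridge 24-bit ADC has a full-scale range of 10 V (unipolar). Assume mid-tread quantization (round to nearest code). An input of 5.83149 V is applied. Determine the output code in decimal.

LSB = 10 V / 16777216 = 0.60 µV.
(5.83149 − 0) / 5.96046e-07 = 9783616.733 LSBs.
So the output code is 9783617.

code 9783617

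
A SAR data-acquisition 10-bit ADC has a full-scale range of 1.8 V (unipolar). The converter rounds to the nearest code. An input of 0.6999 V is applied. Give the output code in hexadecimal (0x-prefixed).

Full-scale span = 1.8 V; LSB = 1.8/2^10 = 1.758 mV.
Input sits at 398.165 steps above V_low.
Round → code 398.
In hexadecimal (0x-prefixed): 0x18E.

code 0x18E (decimal 398)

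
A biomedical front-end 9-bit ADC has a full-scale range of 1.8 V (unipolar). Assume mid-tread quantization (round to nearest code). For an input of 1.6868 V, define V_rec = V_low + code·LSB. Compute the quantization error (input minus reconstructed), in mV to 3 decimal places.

-0.700 mV

One LSB is 1.8 V / 512 = 3.516 mV.
(1.6868 − 0)/0.00351563 = 479.8009; round gives code 480.
V_rec = 0 + 480·0.00351563 = 1.6875 V.
Difference: -0.0007 V → -0.700 mV.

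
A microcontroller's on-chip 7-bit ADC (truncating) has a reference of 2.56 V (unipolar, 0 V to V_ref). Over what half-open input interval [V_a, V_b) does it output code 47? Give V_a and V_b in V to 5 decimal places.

[0.94000 V, 0.96000 V)

LSB = 2.56/2^7 = 20.000 mV.
V_a = V_low + 47·LSB = 0.94 V; V_b = V_low + 48·LSB = 0.96 V.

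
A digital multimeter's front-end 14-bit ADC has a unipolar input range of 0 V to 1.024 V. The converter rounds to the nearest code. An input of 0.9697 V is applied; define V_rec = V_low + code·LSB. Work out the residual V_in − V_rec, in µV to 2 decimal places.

LSB = 1.024/2^14 = 62.50 µV.
Scaled input = 15515.2000 LSBs, so code = 15515.
Reconstructed: 0.9696875 V.
Difference: 1.25e-05 V → 12.50 µV.

12.50 µV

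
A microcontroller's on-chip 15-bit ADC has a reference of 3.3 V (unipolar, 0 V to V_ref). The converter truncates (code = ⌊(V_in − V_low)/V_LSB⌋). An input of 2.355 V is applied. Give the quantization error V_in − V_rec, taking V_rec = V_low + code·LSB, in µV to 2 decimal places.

43.95 µV

LSB = 3.3/2^15 = 100.71 µV.
(V_in − V_low)/LSB = (2.355 − 0)/0.000100708 = 23384.4364 → code 23384 (floor).
Code 23384 maps back to 0 + 23384×0.000100708 V = 2.3549561 V.
Difference: 4.39453e-05 V → 43.95 µV.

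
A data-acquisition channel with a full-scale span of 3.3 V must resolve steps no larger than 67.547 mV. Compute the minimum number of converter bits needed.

6 bits

Number of steps required ≥ 3.3 V / 67.547 mV = 48.85.
Need 2^N ≥ 48.85; 2^5 = 32, 2^6 = 64.
Minimum N = 6.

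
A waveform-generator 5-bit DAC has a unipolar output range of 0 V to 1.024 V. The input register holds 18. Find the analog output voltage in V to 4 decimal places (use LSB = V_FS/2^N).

LSB = 1.024 V / 2^5 = 32.000 mV.
V_out = 0 + 18 × 0.032 V = 0.576 V.

0.5760 V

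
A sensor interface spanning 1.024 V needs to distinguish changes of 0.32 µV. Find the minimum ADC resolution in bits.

22 bits

Number of steps required ≥ 1.024 V / 0.32 µV = 3200000.00.
Need 2^N ≥ 3200000.00; 2^21 = 2097152, 2^22 = 4194304.
Minimum N = 22.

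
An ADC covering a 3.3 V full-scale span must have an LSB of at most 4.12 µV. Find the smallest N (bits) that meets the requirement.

Number of steps required ≥ 3.3 V / 4.12 µV = 800970.87.
Need 2^N ≥ 800970.87; 2^19 = 524288, 2^20 = 1048576.
Minimum N = 20.

20 bits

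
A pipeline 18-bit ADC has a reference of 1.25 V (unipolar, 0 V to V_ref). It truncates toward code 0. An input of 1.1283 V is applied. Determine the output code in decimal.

LSB = 1.25 V / 262144 = 4.77 µV.
Input sits at 236621.660 steps above V_low.
⌊·⌋(236621.660) = 236621.

code 236621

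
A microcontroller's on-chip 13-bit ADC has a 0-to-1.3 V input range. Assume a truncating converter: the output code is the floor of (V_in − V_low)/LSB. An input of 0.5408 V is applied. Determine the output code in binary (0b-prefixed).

code 0b110101001111 (decimal 3407)

With 8192 levels over 1.3 V, one step is 158.69 µV.
Input sits at 3407.872 steps above V_low.
Floor → code 3407.
In binary (0b-prefixed): 0b110101001111.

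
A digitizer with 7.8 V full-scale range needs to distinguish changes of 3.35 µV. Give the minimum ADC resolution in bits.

Number of steps required ≥ 7.8 V / 3.35 µV = 2328358.21.
Need 2^N ≥ 2328358.21; 2^21 = 2097152, 2^22 = 4194304.
Minimum N = 22.

22 bits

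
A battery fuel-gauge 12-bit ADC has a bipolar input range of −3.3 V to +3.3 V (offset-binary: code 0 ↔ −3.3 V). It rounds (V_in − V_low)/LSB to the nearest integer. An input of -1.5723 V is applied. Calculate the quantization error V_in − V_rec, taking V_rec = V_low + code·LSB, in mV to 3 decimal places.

LSB = 6.6/2^12 = 1.611 mV.
Scaled input = 1072.2211 LSBs, so code = 1072.
Code 1072 maps back to (−3.3) + 1072×0.00161133 V = -1.5726563 V.
Error = -1.5723 − (−1.5726563) = 0.00035625 V = 0.356 mV.

0.356 mV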